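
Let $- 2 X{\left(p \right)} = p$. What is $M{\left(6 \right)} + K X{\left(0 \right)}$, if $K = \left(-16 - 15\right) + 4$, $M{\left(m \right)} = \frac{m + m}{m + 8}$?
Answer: $\frac{6}{7} \approx 0.85714$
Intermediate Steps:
$M{\left(m \right)} = \frac{2 m}{8 + m}$
$X{\left(p \right)} = - \frac{p}{2}$
$K = -27$ ($K = -31 + 4 = -27$)
$M{\left(6 \right)} + K X{\left(0 \right)} = 2 \cdot 6 \frac{1}{8 + 6} - 27 \left(\left(- \frac{1}{2}\right) 0\right) = 2 \cdot 6 \cdot \frac{1}{14} - 0 = 2 \cdot 6 \cdot \frac{1}{14} + 0 = \frac{6}{7} + 0 = \frac{6}{7}$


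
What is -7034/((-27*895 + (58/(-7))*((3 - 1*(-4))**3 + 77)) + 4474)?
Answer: 7034/23171 ≈ 0.30357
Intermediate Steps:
-7034/((-27*895 + (58/(-7))*((3 - 1*(-4))**3 + 77)) + 4474) = -7034/((-24165 + (58*(-1/7))*((3 + 4)**3 + 77)) + 4474) = -7034/((-24165 - 58*(7**3 + 77)/7) + 4474) = -7034/((-24165 - 58*(343 + 77)/7) + 4474) = -7034/((-24165 - 58/7*420) + 4474) = -7034/((-24165 - 3480) + 4474) = -7034/(-27645 + 4474) = -7034/(-23171) = -7034*(-1/23171) = 7034/23171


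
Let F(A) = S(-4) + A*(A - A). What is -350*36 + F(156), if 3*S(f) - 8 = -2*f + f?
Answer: -12596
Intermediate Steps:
S(f) = 8/3 - f/3 (S(f) = 8/3 + (-2*f + f)/3 = 8/3 + (-f)/3 = 8/3 - f/3)
F(A) = 4 (F(A) = (8/3 - ⅓*(-4)) + A*(A - A) = (8/3 + 4/3) + A*0 = 4 + 0 = 4)
-350*36 + F(156) = -350*36 + 4 = -12600 + 4 = -12596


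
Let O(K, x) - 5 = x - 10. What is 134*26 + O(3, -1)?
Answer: 3478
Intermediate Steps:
O(K, x) = -5 + x (O(K, x) = 5 + (x - 10) = 5 + (-10 + x) = -5 + x)
134*26 + O(3, -1) = 134*26 + (-5 - 1) = 3484 - 6 = 3478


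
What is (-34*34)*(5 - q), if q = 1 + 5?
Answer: 1156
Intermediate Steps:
q = 6
(-34*34)*(5 - q) = (-34*34)*(5 - 1*6) = -1156*(5 - 6) = -1156*(-1) = 1156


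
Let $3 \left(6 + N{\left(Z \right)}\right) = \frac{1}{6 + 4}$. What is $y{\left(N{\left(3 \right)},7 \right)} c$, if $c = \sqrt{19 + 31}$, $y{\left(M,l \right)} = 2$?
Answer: $10 \sqrt{2} \approx 14.142$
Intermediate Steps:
$N{\left(Z \right)} = - \frac{179}{30}$ ($N{\left(Z \right)} = -6 + \frac{1}{3 \left(6 + 4\right)} = -6 + \frac{1}{3 \cdot 10} = -6 + \frac{1}{3} \cdot \frac{1}{10} = -6 + \frac{1}{30} = - \frac{179}{30}$)
$c = 5 \sqrt{2}$ ($c = \sqrt{50} = 5 \sqrt{2} \approx 7.0711$)
$y{\left(N{\left(3 \right)},7 \right)} c = 2 \cdot 5 \sqrt{2} = 10 \sqrt{2}$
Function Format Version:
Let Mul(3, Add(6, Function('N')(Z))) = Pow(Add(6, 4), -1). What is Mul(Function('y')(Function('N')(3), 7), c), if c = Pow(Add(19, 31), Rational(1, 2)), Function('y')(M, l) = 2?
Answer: Mul(10, Pow(2, Rational(1, 2))) ≈ 14.142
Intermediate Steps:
Function('N')(Z) = Rational(-179, 30) (Function('N')(Z) = Add(-6, Mul(Rational(1, 3), Pow(Add(6, 4), -1))) = Add(-6, Mul(Rational(1, 3), Pow(10, -1))) = Add(-6, Mul(Rational(1, 3), Rational(1, 10))) = Add(-6, Rational(1, 30)) = Rational(-179, 30))
c = Mul(5, Pow(2, Rational(1, 2))) (c = Pow(50, Rational(1, 2)) = Mul(5, Pow(2, Rational(1, 2))) ≈ 7.0711)
Mul(Function('y')(Function('N')(3), 7), c) = Mul(2, Mul(5, Pow(2, Rational(1, 2)))) = Mul(10, Pow(2, Rational(1, 2)))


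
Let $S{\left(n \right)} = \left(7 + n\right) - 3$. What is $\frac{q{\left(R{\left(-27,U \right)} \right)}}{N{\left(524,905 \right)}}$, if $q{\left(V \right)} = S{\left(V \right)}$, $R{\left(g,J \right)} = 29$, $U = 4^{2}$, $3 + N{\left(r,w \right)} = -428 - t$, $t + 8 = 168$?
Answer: $- \frac{11}{197} \approx -0.055838$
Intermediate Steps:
$t = 160$ ($t = -8 + 168 = 160$)
$N{\left(r,w \right)} = -591$ ($N{\left(r,w \right)} = -3 - 588 = -591$)
$U = 16$
$S{\left(n \right)} = 4 + n$
$q{\left(V \right)} = 4 + V$
$\frac{q{\left(R{\left(-27,U \right)} \right)}}{N{\left(524,905 \right)}} = \frac{4 + 29}{-591} = 33 \left(- \frac{1}{591}\right) = - \frac{11}{197}$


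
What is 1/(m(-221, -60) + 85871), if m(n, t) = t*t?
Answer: 1/89471 ≈ 1.1177e-5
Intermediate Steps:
m(n, t) = t²
1/(m(-221, -60) + 85871) = 1/((-60)² + 85871) = 1/(3600 + 85871) = 1/89471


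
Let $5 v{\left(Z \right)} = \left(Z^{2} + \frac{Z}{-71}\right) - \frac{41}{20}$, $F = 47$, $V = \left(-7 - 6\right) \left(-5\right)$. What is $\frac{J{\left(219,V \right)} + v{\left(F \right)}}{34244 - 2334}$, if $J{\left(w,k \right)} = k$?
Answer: $\frac{3594429}{226561000} \approx 0.015865$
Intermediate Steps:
$V = 65$ ($V = \left(-13\right) \left(-5\right) = 65$)
$v{\left(Z \right)} = - \frac{41}{100} - \frac{Z}{355} + \frac{Z^{2}}{5}$ ($v{\left(Z \right)} = \frac{\left(Z^{2} + \frac{Z}{-71}\right) - \frac{41}{20}}{5} = \frac{\left(Z^{2} - \frac{Z}{71}\right) - \frac{41}{20}}{5} = \frac{- \frac{41}{20} + Z^{2} - \frac{Z}{71}}{5} = - \frac{41}{100} - \frac{Z}{355} + \frac{Z^{2}}{5}$)
$\frac{J{\left(219,V \right)} + v{\left(F \right)}}{34244 - 2334} = \frac{65 - \left(\frac{3851}{7100} - \frac{2209}{5}\right)}{34244 - 2334} = \frac{65 - - \frac{3132929}{7100}}{31910} = \left(65 - - \frac{3132929}{7100}\right) \frac{1}{31910} = \left(65 + \frac{3132929}{7100}\right) \frac{1}{31910} = \frac{3594429}{7100} \cdot \frac{1}{31910} = \frac{3594429}{226561000}$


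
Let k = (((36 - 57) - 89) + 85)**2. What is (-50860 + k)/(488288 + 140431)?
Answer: -16745/209573 ≈ -0.079901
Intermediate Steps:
k = 625 (k = ((-21 - 89) + 85)**2 = (-110 + 85)**2 = (-25)**2 = 625)
(-50860 + k)/(488288 + 140431) = (-50860 + 625)/(488288 + 140431) = -50235/628719 = -50235*1/628719 = -16745/209573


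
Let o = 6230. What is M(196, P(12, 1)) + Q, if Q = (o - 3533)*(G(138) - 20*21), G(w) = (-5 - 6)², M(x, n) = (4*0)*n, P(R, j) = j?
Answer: -806403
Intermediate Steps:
M(x, n) = 0 (M(x, n) = 0*n = 0)
G(w) = 121 (G(w) = (-11)² = 121)
Q = -806403 (Q = (6230 - 3533)*(121 - 20*21) = 2697*(121 - 420) = 2697*(-299) = -806403)
M(196, P(12, 1)) + Q = 0 - 806403 = -806403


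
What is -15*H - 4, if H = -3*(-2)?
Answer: -94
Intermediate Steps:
H = 6
-15*H - 4 = -15*6 - 4 = -90 - 4 = -94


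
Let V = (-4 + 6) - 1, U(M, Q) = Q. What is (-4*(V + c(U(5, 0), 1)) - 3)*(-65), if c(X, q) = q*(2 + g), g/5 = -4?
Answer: -4225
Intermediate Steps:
V = 1 (V = 2 - 1 = 1)
g = -20 (g = 5*(-4) = -20)
c(X, q) = -18*q (c(X, q) = q*(2 - 20) = q*(-18) = -18*q)
(-4*(V + c(U(5, 0), 1)) - 3)*(-65) = (-4*(1 - 18*1) - 3)*(-65) = (-4*(1 - 18) - 3)*(-65) = (-4*(-17) - 3)*(-65) = (68 - 3)*(-65) = 65*(-65) = -4225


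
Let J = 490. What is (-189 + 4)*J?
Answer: -90650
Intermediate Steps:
(-189 + 4)*J = (-189 + 4)*490 = -185*490 = -90650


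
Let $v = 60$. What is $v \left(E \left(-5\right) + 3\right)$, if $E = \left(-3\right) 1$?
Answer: $1080$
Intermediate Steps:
$E = -3$
$v \left(E \left(-5\right) + 3\right) = 60 \left(\left(-3\right) \left(-5\right) + 3\right) = 60 \left(15 + 3\right) = 60 \cdot 18 = 1080$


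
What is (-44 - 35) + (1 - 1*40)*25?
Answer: -1054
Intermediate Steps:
(-44 - 35) + (1 - 1*40)*25 = -79 + (1 - 40)*25 = -79 - 39*25 = -79 - 975 = -1054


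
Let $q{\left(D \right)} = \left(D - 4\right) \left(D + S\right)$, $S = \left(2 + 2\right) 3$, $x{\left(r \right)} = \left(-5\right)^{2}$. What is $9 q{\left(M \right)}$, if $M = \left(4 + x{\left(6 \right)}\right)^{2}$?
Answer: $6425649$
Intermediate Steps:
$x{\left(r \right)} = 25$
$S = 12$ ($S = 4 \cdot 3 = 12$)
$M = 841$ ($M = \left(4 + 25\right)^{2} = 29^{2} = 841$)
$q{\left(D \right)} = \left(-4 + D\right) \left(12 + D\right)$ ($q{\left(D \right)} = \left(D - 4\right) \left(D + 12\right) = \left(-4 + D\right) \left(12 + D\right)$)
$9 q{\left(M \right)} = 9 \left(-48 + 841^{2} + 8 \cdot 841\right) = 9 \left(-48 + 707281 + 6728\right) = 9 \cdot 713961 = 6425649$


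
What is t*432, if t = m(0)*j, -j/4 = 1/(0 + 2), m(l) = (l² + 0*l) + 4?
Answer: -3456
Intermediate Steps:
m(l) = 4 + l² (m(l) = (l² + 0) + 4 = l² + 4 = 4 + l²)
j = -2 (j = -4/(0 + 2) = -4/2 = -4*½ = -2)
t = -8 (t = (4 + 0²)*(-2) = (4 + 0)*(-2) = 4*(-2) = -8)
t*432 = -8*432 = -3456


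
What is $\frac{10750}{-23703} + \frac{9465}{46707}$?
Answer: $- \frac{92583785}{369032007} \approx -0.25088$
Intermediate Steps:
$\frac{10750}{-23703} + \frac{9465}{46707} = 10750 \left(- \frac{1}{23703}\right) + 9465 \cdot \frac{1}{46707} = - \frac{10750}{23703} + \frac{3155}{15569} = - \frac{92583785}{369032007}$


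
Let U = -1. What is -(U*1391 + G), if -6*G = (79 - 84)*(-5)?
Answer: 8371/6 ≈ 1395.2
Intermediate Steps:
G = -25/6 (G = -(79 - 84)*(-5)/6 = -(-5)*(-5)/6 = -1/6*25 = -25/6 ≈ -4.1667)
-(U*1391 + G) = -(-1*1391 - 25/6) = -(-1391 - 25/6) = -1*(-8371/6) = 8371/6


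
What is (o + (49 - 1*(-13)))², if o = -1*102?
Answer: 1600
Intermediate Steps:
o = -102
(o + (49 - 1*(-13)))² = (-102 + (49 - 1*(-13)))² = (-102 + (49 + 13))² = (-102 + 62)² = (-40)² = 1600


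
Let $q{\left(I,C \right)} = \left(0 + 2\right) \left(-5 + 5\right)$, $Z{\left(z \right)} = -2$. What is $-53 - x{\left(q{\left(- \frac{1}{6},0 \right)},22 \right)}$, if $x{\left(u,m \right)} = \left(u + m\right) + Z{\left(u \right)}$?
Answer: $-73$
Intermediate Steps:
$q{\left(I,C \right)} = 0$ ($q{\left(I,C \right)} = 2 \cdot 0 = 0$)
$x{\left(u,m \right)} = -2 + m + u$ ($x{\left(u,m \right)} = \left(u + m\right) - 2 = \left(m + u\right) - 2 = -2 + m + u$)
$-53 - x{\left(q{\left(- \frac{1}{6},0 \right)},22 \right)} = -53 - \left(-2 + 22 + 0\right) = -53 - 20 = -73$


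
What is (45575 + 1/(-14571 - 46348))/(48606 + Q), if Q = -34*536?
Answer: 1388191712/925420529 ≈ 1.5001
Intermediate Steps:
Q = -18224
(45575 + 1/(-14571 - 46348))/(48606 + Q) = (45575 + 1/(-14571 - 46348))/(48606 - 18224) = (45575 + 1/(-60919))/30382 = (45575 - 1/60919)*(1/30382) = (2776383424/60919)*(1/30382) = 1388191712/925420529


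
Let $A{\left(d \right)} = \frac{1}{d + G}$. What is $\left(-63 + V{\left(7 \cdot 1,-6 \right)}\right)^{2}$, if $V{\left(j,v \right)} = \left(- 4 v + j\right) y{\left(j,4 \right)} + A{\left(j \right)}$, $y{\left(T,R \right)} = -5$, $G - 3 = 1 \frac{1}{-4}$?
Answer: $\frac{72216004}{1521} \approx 47479.0$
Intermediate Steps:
$G = \frac{11}{4}$ ($G = 3 + 1 \frac{1}{-4} = 3 + 1 \left(- \frac{1}{4}\right) = 3 - \frac{1}{4} = \frac{11}{4} \approx 2.75$)
$A{\left(d \right)} = \frac{1}{\frac{11}{4} + d}$ ($A{\left(d \right)} = \frac{1}{d + \frac{11}{4}} = \frac{1}{\frac{11}{4} + d}$)
$V{\left(j,v \right)} = - 5 j + \frac{4}{11 + 4 j} + 20 v$ ($V{\left(j,v \right)} = \left(- 4 v + j\right) \left(-5\right) + \frac{4}{11 + 4 j} = \left(j - 4 v\right) \left(-5\right) + \frac{4}{11 + 4 j} = \left(- 5 j + 20 v\right) + \frac{4}{11 + 4 j} = - 5 j + \frac{4}{11 + 4 j} + 20 v$)
$\left(-63 + V{\left(7 \cdot 1,-6 \right)}\right)^{2} = \left(-63 + \frac{4 + 5 \left(11 + 4 \cdot 7 \cdot 1\right) \left(- 7 \cdot 1 + 4 \left(-6\right)\right)}{11 + 4 \cdot 7 \cdot 1}\right)^{2} = \left(-63 + \frac{4 + 5 \left(11 + 4 \cdot 7\right) \left(\left(-1\right) 7 - 24\right)}{11 + 4 \cdot 7}\right)^{2} = \left(-63 + \frac{4 + 5 \left(11 + 28\right) \left(-7 - 24\right)}{11 + 28}\right)^{2} = \left(-63 + \frac{4 + 5 \cdot 39 \left(-31\right)}{39}\right)^{2} = \left(-63 + \frac{4 - 6045}{39}\right)^{2} = \left(-63 + \frac{1}{39} \left(-6041\right)\right)^{2} = \left(-63 - \frac{6041}{39}\right)^{2} = \left(- \frac{8498}{39}\right)^{2} = \frac{72216004}{1521}$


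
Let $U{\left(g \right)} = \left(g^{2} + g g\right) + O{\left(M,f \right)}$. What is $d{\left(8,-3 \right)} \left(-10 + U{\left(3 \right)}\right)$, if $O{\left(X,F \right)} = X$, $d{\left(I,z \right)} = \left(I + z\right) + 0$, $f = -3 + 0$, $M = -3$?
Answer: $25$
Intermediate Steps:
$f = -3$
$d{\left(I,z \right)} = I + z$
$U{\left(g \right)} = -3 + 2 g^{2}$ ($U{\left(g \right)} = \left(g^{2} + g g\right) - 3 = \left(g^{2} + g^{2}\right) - 3 = 2 g^{2} - 3 = -3 + 2 g^{2}$)
$d{\left(8,-3 \right)} \left(-10 + U{\left(3 \right)}\right) = \left(8 - 3\right) \left(-10 - \left(3 - 2 \cdot 3^{2}\right)\right) = 5 \left(-10 + \left(-3 + 2 \cdot 9\right)\right) = 5 \left(-10 + \left(-3 + 18\right)\right) = 5 \left(-10 + 15\right) = 5 \cdot 5 = 25$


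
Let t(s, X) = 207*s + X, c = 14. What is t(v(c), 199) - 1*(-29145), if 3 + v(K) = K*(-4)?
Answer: 17131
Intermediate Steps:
v(K) = -3 - 4*K (v(K) = -3 + K*(-4) = -3 - 4*K)
t(s, X) = X + 207*s
t(v(c), 199) - 1*(-29145) = (199 + 207*(-3 - 4*14)) - 1*(-29145) = (199 + 207*(-3 - 56)) + 29145 = (199 + 207*(-59)) + 29145 = (199 - 12213) + 29145 = -12014 + 29145 = 17131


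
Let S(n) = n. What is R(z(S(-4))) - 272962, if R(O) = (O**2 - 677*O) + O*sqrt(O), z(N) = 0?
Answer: -272962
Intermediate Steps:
R(O) = O**2 + O**(3/2) - 677*O (R(O) = (O**2 - 677*O) + O**(3/2) = O**2 + O**(3/2) - 677*O)
R(z(S(-4))) - 272962 = (0**2 + 0**(3/2) - 677*0) - 272962 = (0 + 0 + 0) - 272962 = 0 - 272962 = -272962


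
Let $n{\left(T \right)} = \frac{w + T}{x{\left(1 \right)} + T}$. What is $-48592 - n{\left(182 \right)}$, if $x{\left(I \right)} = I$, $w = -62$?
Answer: $- \frac{2964152}{61} \approx -48593.0$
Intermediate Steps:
$n{\left(T \right)} = \frac{-62 + T}{1 + T}$
$-48592 - n{\left(182 \right)} = -48592 - \frac{-62 + 182}{1 + 182} = -48592 - \frac{1}{183} \cdot 120 = -48592 - \frac{40}{61} = - \frac{2964152}{61}$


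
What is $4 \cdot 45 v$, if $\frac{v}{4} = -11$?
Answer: $-7920$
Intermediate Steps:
$v = -44$ ($v = 4 \left(-11\right) = -44$)
$4 \cdot 45 v = 4 \cdot 45 \left(-44\right) = 180 \left(-44\right) = -7920$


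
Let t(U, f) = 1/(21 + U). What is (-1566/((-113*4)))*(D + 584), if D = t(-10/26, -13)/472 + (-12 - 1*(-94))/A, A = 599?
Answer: 34656132167685/17124269504 ≈ 2023.8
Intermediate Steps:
D = 10380459/75771104 (D = 1/((21 - 10/26)*472) + (-12 - 1*(-94))/599 = (1/472)/(21 - 10*1/26) + (-12 + 94)*(1/599) = (1/472)/(21 - 5/13) + 82*(1/599) = (1/472)/(268/13) + 82/599 = (13/268)*(1/472) + 82/599 = 13/126496 + 82/599 = 10380459/75771104 ≈ 0.13700)
(-1566/((-113*4)))*(D + 584) = (-1566/((-113*4)))*(10380459/75771104 + 584) = -1566/(-452)*(44260705195/75771104) = -1566*(-1/452)*(44260705195/75771104) = (783/226)*(44260705195/75771104) = 34656132167685/17124269504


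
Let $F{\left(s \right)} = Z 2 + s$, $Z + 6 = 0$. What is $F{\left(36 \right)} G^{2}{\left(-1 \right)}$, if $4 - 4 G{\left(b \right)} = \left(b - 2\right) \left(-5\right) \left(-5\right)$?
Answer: $\frac{18723}{2} \approx 9361.5$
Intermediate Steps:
$Z = -6$ ($Z = -6 + 0 = -6$)
$G{\left(b \right)} = \frac{27}{2} - \frac{25 b}{4}$ ($G{\left(b \right)} = 1 - \frac{\left(b - 2\right) \left(-5\right) \left(-5\right)}{4} = 1 - \frac{\left(-2 + b\right) \left(-5\right) \left(-5\right)}{4} = 1 - \frac{\left(10 - 5 b\right) \left(-5\right)}{4} = 1 - \frac{-50 + 25 b}{4} = 1 - \left(- \frac{25}{2} + \frac{25 b}{4}\right) = \frac{27}{2} - \frac{25 b}{4}$)
$F{\left(s \right)} = -12 + s$ ($F{\left(s \right)} = \left(-6\right) 2 + s = -12 + s$)
$F{\left(36 \right)} G^{2}{\left(-1 \right)} = \left(-12 + 36\right) \left(\frac{27}{2} - - \frac{25}{4}\right)^{2} = 24 \left(\frac{27}{2} + \frac{25}{4}\right)^{2} = 24 \left(\frac{79}{4}\right)^{2} = 24 \cdot \frac{6241}{16} = \frac{18723}{2}$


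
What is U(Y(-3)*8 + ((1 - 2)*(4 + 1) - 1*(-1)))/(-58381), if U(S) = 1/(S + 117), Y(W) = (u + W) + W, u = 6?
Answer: -1/6597053 ≈ -1.5158e-7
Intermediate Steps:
Y(W) = 6 + 2*W (Y(W) = (6 + W) + W = 6 + 2*W)
U(S) = 1/(117 + S)
U(Y(-3)*8 + ((1 - 2)*(4 + 1) - 1*(-1)))/(-58381) = 1/((117 + ((6 + 2*(-3))*8 + ((1 - 2)*(4 + 1) - 1*(-1))))*(-58381)) = -1/58381/(117 + ((6 - 6)*8 + (-1*5 + 1))) = -1/58381/(117 + (0*8 + (-5 + 1))) = -1/58381/(117 + (0 - 4)) = -1/58381/(117 - 4) = -1/58381/113 = (1/113)*(-1/58381) = -1/6597053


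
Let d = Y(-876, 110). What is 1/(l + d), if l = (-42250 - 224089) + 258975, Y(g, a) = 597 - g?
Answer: -1/5891 ≈ -0.00016975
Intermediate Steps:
d = 1473 (d = 597 - 1*(-876) = 597 + 876 = 1473)
l = -7364 (l = -266339 + 258975 = -7364)
1/(l + d) = 1/(-7364 + 1473) = 1/(-5891) = -1/5891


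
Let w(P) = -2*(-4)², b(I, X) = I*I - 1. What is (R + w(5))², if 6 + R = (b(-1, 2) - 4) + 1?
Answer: 1681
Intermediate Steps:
b(I, X) = -1 + I² (b(I, X) = I² - 1 = -1 + I²)
R = -9 (R = -6 + (((-1 + (-1)²) - 4) + 1) = -6 + (((-1 + 1) - 4) + 1) = -6 + ((0 - 4) + 1) = -6 + (-4 + 1) = -6 - 3 = -9)
w(P) = -32 (w(P) = -2*16 = -32)
(R + w(5))² = (-9 - 32)² = (-41)² = 1681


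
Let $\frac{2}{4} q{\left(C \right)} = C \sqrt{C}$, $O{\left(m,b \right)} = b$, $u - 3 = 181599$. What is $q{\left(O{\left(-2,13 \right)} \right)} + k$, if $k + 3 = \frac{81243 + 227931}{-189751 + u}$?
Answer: $- \frac{333621}{8149} + 26 \sqrt{13} \approx 52.804$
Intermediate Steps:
$u = 181602$ ($u = 3 + 181599 = 181602$)
$q{\left(C \right)} = 2 C^{\frac{3}{2}}$ ($q{\left(C \right)} = 2 C \sqrt{C} = 2 C^{\frac{3}{2}}$)
$k = - \frac{333621}{8149}$ ($k = -3 + \frac{81243 + 227931}{-189751 + 181602} = -3 + \frac{309174}{-8149} = -3 + 309174 \left(- \frac{1}{8149}\right) = -3 - \frac{309174}{8149} = - \frac{333621}{8149} \approx -40.94$)
$q{\left(O{\left(-2,13 \right)} \right)} + k = 2 \cdot 13^{\frac{3}{2}} - \frac{333621}{8149} = 2 \cdot 13 \sqrt{13} - \frac{333621}{8149} = 26 \sqrt{13} - \frac{333621}{8149} = - \frac{333621}{8149} + 26 \sqrt{13}$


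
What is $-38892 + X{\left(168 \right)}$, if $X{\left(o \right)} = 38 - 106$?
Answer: $-38960$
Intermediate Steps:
$X{\left(o \right)} = -68$ ($X{\left(o \right)} = 38 - 106 = -68$)
$-38892 + X{\left(168 \right)} = -38892 - 68 = -38960$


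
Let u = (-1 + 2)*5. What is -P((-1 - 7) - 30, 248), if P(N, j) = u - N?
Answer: -43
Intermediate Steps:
u = 5 (u = 1*5 = 5)
P(N, j) = 5 - N
-P((-1 - 7) - 30, 248) = -(5 - ((-1 - 7) - 30)) = -(5 - (-8 - 30)) = -(5 - 1*(-38)) = -(5 + 38) = -1*43 = -43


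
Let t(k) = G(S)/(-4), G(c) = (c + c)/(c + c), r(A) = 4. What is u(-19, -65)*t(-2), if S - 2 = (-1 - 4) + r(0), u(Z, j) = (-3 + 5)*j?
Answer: 65/2 ≈ 32.500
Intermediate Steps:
u(Z, j) = 2*j
S = 1 (S = 2 + ((-1 - 4) + 4) = 2 + (-5 + 4) = 2 - 1 = 1)
G(c) = 1 (G(c) = (2*c)/((2*c)) = (2*c)*(1/(2*c)) = 1)
t(k) = -¼ (t(k) = 1/(-4) = 1*(-¼) = -¼)
u(-19, -65)*t(-2) = (2*(-65))*(-¼) = -130*(-¼) = 65/2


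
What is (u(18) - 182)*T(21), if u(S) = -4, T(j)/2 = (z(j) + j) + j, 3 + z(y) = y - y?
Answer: -14508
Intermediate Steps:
z(y) = -3 (z(y) = -3 + (y - y) = -3 + 0 = -3)
T(j) = -6 + 4*j (T(j) = 2*((-3 + j) + j) = 2*(-3 + 2*j) = -6 + 4*j)
(u(18) - 182)*T(21) = (-4 - 182)*(-6 + 4*21) = -186*(-6 + 84) = -186*78 = -14508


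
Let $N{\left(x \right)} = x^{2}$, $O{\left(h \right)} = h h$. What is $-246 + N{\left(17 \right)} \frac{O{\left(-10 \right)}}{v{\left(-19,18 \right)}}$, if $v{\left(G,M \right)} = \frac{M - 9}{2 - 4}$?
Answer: $- \frac{60014}{9} \approx -6668.2$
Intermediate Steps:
$v{\left(G,M \right)} = \frac{9}{2} - \frac{M}{2}$ ($v{\left(G,M \right)} = \frac{-9 + M}{-2} = \left(-9 + M\right) \left(- \frac{1}{2}\right) = \frac{9}{2} - \frac{M}{2}$)
$O{\left(h \right)} = h^{2}$
$-246 + N{\left(17 \right)} \frac{O{\left(-10 \right)}}{v{\left(-19,18 \right)}} = -246 + 17^{2} \frac{\left(-10\right)^{2}}{\frac{9}{2} - 9} = -246 + 289 \frac{100}{\frac{9}{2} - 9} = -246 + 289 \frac{100}{- \frac{9}{2}} = -246 + 289 \cdot 100 \left(- \frac{2}{9}\right) = -246 + 289 \left(- \frac{200}{9}\right) = -246 - \frac{57800}{9} = - \frac{60014}{9}$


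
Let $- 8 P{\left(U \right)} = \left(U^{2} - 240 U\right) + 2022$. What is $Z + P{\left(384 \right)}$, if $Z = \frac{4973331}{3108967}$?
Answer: $- \frac{89079991929}{12435868} \approx -7163.1$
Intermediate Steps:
$P{\left(U \right)} = - \frac{1011}{4} + 30 U - \frac{U^{2}}{8}$ ($P{\left(U \right)} = - \frac{\left(U^{2} - 240 U\right) + 2022}{8} = - \frac{2022 + U^{2} - 240 U}{8} = - \frac{1011}{4} + 30 U - \frac{U^{2}}{8}$)
$Z = \frac{4973331}{3108967}$ ($Z = 4973331 \cdot \frac{1}{3108967} = \frac{4973331}{3108967} \approx 1.5997$)
$Z + P{\left(384 \right)} = \frac{4973331}{3108967} - \left(- \frac{45069}{4} + 18432\right) = \frac{4973331}{3108967} - \frac{28659}{4} = - \frac{89079991929}{12435868}$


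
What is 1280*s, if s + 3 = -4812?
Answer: -6163200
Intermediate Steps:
s = -4815 (s = -3 - 4812 = -4815)
1280*s = 1280*(-4815) = -6163200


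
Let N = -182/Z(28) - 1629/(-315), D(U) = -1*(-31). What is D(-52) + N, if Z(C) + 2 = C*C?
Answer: 491821/13685 ≈ 35.939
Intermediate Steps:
Z(C) = -2 + C**2 (Z(C) = -2 + C*C = -2 + C**2)
D(U) = 31
N = 67586/13685 (N = -182/(-2 + 28**2) - 1629/(-315) = -182/(-2 + 784) - 1629*(-1/315) = -182/782 + 181/35 = -182*1/782 + 181/35 = -91/391 + 181/35 = 67586/13685 ≈ 4.9387)
D(-52) + N = 31 + 67586/13685 = 491821/13685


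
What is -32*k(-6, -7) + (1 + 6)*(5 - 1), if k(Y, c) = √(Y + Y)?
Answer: 28 - 64*I*√3 ≈ 28.0 - 110.85*I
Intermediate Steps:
k(Y, c) = √2*√Y (k(Y, c) = √(2*Y) = √2*√Y)
-32*k(-6, -7) + (1 + 6)*(5 - 1) = -32*√2*√(-6) + (1 + 6)*(5 - 1) = -32*√2*I*√6 + 7*4 = -64*I*√3 + 28 = 28 - 64*I*√3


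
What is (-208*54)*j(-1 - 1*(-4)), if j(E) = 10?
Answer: -112320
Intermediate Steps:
(-208*54)*j(-1 - 1*(-4)) = -208*54*10 = -11232*10 = -112320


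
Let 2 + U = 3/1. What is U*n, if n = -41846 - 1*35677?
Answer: -77523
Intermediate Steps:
n = -77523 (n = -41846 - 35677 = -77523)
U = 1 (U = -2 + 3/1 = -2 + 3*1 = -2 + 3 = 1)
U*n = 1*(-77523) = -77523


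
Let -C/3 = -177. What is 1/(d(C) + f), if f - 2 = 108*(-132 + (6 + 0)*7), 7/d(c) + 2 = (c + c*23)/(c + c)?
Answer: -10/97173 ≈ -0.00010291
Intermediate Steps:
C = 531 (C = -3*(-177) = 531)
d(c) = 7/10 (d(c) = 7/(-2 + (c + c*23)/(c + c)) = 7/(-2 + (c + 23*c)/((2*c))) = 7/(-2 + (24*c)*(1/(2*c))) = 7/(-2 + 12) = 7/10)
f = -9718 (f = 2 + 108*(-132 + (6 + 0)*7) = 2 + 108*(-132 + 6*7) = 2 + 108*(-132 + 42) = 2 + 108*(-90) = 2 - 9720 = -9718)
1/(d(C) + f) = 1/(7/10 - 9718) = 1/(-97173/10) = -10/97173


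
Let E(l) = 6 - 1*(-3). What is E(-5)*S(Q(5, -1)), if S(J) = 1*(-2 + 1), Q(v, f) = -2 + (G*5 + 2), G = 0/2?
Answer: -9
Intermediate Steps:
G = 0 (G = 0*(½) = 0)
Q(v, f) = 0 (Q(v, f) = -2 + (0*5 + 2) = -2 + (0 + 2) = -2 + 2 = 0)
E(l) = 9 (E(l) = 6 + 3 = 9)
S(J) = -1 (S(J) = 1*(-1) = -1)
E(-5)*S(Q(5, -1)) = 9*(-1) = -9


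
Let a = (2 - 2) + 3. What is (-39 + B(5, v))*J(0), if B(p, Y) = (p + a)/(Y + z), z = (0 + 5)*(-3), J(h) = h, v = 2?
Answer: 0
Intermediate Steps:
z = -15 (z = 5*(-3) = -15)
a = 3 (a = 0 + 3 = 3)
B(p, Y) = (3 + p)/(-15 + Y) (B(p, Y) = (p + 3)/(Y - 15) = (3 + p)/(-15 + Y))
(-39 + B(5, v))*J(0) = (-39 + (3 + 5)/(-15 + 2))*0 = (-39 + 8/(-13))*0 = (-39 - 1/13*8)*0 = (-39 - 8/13)*0 = -515/13*0 = 0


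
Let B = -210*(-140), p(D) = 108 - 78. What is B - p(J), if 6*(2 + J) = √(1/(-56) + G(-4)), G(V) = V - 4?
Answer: 29370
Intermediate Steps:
G(V) = -4 + V
J = -2 + I*√6286/168 (J = -2 + √(1/(-56) + (-4 - 4))/6 = -2 + √(-1/56 - 8)/6 = -2 + √(-449/56)/6 = -2 + (I*√6286/28)/6 = -2 + I*√6286/168 ≈ -2.0 + 0.47193*I)
p(D) = 30
B = 29400
B - p(J) = 29400 - 1*30 = 29400 - 30 = 29370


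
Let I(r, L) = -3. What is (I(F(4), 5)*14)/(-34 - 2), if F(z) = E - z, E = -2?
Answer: 7/6 ≈ 1.1667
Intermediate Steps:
F(z) = -2 - z
(I(F(4), 5)*14)/(-34 - 2) = (-3*14)/(-34 - 2) = -42/(-36) = -42*(-1/36) = 7/6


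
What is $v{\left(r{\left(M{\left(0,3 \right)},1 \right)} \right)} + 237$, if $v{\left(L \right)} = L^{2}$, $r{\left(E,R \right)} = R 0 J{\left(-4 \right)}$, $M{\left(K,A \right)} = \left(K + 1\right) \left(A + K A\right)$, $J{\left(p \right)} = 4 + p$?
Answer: $237$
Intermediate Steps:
$M{\left(K,A \right)} = \left(1 + K\right) \left(A + A K\right)$
$r{\left(E,R \right)} = 0$ ($r{\left(E,R \right)} = R 0 \left(4 - 4\right) = 0 \cdot 0 = 0$)
$v{\left(r{\left(M{\left(0,3 \right)},1 \right)} \right)} + 237 = 0^{2} + 237 = 0 + 237 = 237$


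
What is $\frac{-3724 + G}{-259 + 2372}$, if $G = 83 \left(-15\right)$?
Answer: $- \frac{4969}{2113} \approx -2.3516$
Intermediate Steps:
$G = -1245$
$\frac{-3724 + G}{-259 + 2372} = \frac{-3724 - 1245}{-259 + 2372} = - \frac{4969}{2113}$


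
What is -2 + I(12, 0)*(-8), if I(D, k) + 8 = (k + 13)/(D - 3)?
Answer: 454/9 ≈ 50.444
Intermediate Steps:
I(D, k) = -8 + (13 + k)/(-3 + D) (I(D, k) = -8 + (k + 13)/(D - 3) = -8 + (13 + k)/(-3 + D))
-2 + I(12, 0)*(-8) = -2 + ((37 + 0 - 8*12)/(-3 + 12))*(-8) = -2 + ((37 + 0 - 96)/9)*(-8) = -2 + ((1/9)*(-59))*(-8) = -2 - 59/9*(-8) = -2 + 472/9 = 454/9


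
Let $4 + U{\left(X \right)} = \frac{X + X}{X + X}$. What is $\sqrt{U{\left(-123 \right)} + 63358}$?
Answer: $\sqrt{63355} \approx 251.7$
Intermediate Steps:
$U{\left(X \right)} = -3$ ($U{\left(X \right)} = -4 + \frac{X + X}{X + X} = -4 + \frac{2 X}{2 X} = -4 + 2 X \frac{1}{2 X} = -4 + 1 = -3$)
$\sqrt{U{\left(-123 \right)} + 63358} = \sqrt{-3 + 63358} = \sqrt{63355}$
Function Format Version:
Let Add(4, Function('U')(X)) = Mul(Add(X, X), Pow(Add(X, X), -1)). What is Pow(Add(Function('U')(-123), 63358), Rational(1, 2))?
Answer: Pow(63355, Rational(1, 2)) ≈ 251.70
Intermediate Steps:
Function('U')(X) = -3 (Function('U')(X) = Add(-4, Mul(Add(X, X), Pow(Add(X, X), -1))) = Add(-4, Mul(Mul(2, X), Pow(Mul(2, X), -1))) = Add(-4, Mul(Mul(2, X), Mul(Rational(1, 2), Pow(X, -1)))) = Add(-4, 1) = -3)
Pow(Add(Function('U')(-123), 63358), Rational(1, 2)) = Pow(Add(-3, 63358), Rational(1, 2)) = Pow(63355, Rational(1, 2))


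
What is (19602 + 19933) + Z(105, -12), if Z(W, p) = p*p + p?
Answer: 39667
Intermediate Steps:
Z(W, p) = p + p**2 (Z(W, p) = p**2 + p = p + p**2)
(19602 + 19933) + Z(105, -12) = (19602 + 19933) - 12*(1 - 12) = 39535 - 12*(-11) = 39535 + 132 = 39667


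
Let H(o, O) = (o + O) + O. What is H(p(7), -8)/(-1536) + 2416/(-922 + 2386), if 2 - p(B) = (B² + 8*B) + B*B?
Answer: 20609/11712 ≈ 1.7596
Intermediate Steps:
p(B) = 2 - 8*B - 2*B² (p(B) = 2 - ((B² + 8*B) + B*B) = 2 - ((B² + 8*B) + B²) = 2 - (2*B² + 8*B) = 2 + (-8*B - 2*B²) = 2 - 8*B - 2*B²)
H(o, O) = o + 2*O (H(o, O) = (O + o) + O = o + 2*O)
H(p(7), -8)/(-1536) + 2416/(-922 + 2386) = ((2 - 8*7 - 2*7²) + 2*(-8))/(-1536) + 2416/(-922 + 2386) = ((2 - 56 - 2*49) - 16)*(-1/1536) + 2416/1464 = ((2 - 56 - 98) - 16)*(-1/1536) + 2416*(1/1464) = (-152 - 16)*(-1/1536) + 302/183 = -168*(-1/1536) + 302/183 = 7/64 + 302/183 = 20609/11712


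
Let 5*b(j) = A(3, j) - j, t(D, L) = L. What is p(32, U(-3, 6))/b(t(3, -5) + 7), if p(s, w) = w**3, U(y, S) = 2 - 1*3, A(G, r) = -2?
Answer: 5/4 ≈ 1.2500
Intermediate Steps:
U(y, S) = -1 (U(y, S) = 2 - 3 = -1)
b(j) = -2/5 - j/5 (b(j) = (-2 - j)/5 = -2/5 - j/5)
p(32, U(-3, 6))/b(t(3, -5) + 7) = (-1)**3/(-2/5 - (-5 + 7)/5) = -1/(-2/5 - 1/5*2) = -1/(-2/5 - 2/5) = -1/(-4/5) = -1*(-5/4) = 5/4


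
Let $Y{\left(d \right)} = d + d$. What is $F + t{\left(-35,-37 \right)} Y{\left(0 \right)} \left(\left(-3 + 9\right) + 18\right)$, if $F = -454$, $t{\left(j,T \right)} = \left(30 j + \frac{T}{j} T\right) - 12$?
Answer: $-454$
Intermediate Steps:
$Y{\left(d \right)} = 2 d$
$t{\left(j,T \right)} = -12 + 30 j + \frac{T^{2}}{j}$ ($t{\left(j,T \right)} = \left(30 j + \frac{T^{2}}{j}\right) - 12 = -12 + 30 j + \frac{T^{2}}{j}$)
$F + t{\left(-35,-37 \right)} Y{\left(0 \right)} \left(\left(-3 + 9\right) + 18\right) = -454 + \left(-12 + 30 \left(-35\right) + \frac{\left(-37\right)^{2}}{-35}\right) 2 \cdot 0 \left(\left(-3 + 9\right) + 18\right) = -454 + \left(-12 - 1050 + 1369 \left(- \frac{1}{35}\right)\right) 0 \left(6 + 18\right) = -454 + \left(-12 - 1050 - \frac{1369}{35}\right) 0 \cdot 24 = -454 - 0 = -454 + 0 = -454$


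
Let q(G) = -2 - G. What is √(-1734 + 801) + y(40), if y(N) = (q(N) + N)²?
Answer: 4 + I*√933 ≈ 4.0 + 30.545*I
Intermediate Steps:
y(N) = 4 (y(N) = ((-2 - N) + N)² = (-2)² = 4)
√(-1734 + 801) + y(40) = √(-1734 + 801) + 4 = √(-933) + 4 = I*√933 + 4 = 4 + I*√933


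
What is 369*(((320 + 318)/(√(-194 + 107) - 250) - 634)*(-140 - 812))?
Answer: 1999313397072/8941 + 32017392*I*√87/8941 ≈ 2.2361e+8 + 33401.0*I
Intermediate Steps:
369*(((320 + 318)/(√(-194 + 107) - 250) - 634)*(-140 - 812)) = 369*((638/(√(-87) - 250) - 634)*(-952)) = 369*((638/(I*√87 - 250) - 634)*(-952)) = 369*((638/(-250 + I*√87) - 634)*(-952)) = 369*((-634 + 638/(-250 + I*√87))*(-952)) = 369*(603568 - 607376/(-250 + I*√87)) = 222716592 - 224121744/(-250 + I*√87)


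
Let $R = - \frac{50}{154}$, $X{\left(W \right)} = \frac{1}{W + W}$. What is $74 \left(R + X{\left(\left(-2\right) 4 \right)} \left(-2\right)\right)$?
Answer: $- \frac{4551}{308} \approx -14.776$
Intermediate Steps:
$X{\left(W \right)} = \frac{1}{2 W}$
$R = - \frac{25}{77}$ ($R = \left(-50\right) \frac{1}{154} = - \frac{25}{77} \approx -0.32468$)
$74 \left(R + X{\left(\left(-2\right) 4 \right)} \left(-2\right)\right) = 74 \left(- \frac{25}{77} + \frac{1}{2 \left(\left(-2\right) 4\right)} \left(-2\right)\right) = 74 \left(- \frac{25}{77} + \frac{1}{2 \left(-8\right)} \left(-2\right)\right) = 74 \left(- \frac{25}{77} + \frac{1}{2} \left(- \frac{1}{8}\right) \left(-2\right)\right) = 74 \left(- \frac{25}{77} - - \frac{1}{8}\right) = 74 \left(- \frac{25}{77} + \frac{1}{8}\right) = 74 \left(- \frac{123}{616}\right) = - \frac{4551}{308}$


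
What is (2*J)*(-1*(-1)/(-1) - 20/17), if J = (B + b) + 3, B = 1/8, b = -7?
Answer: 1147/68 ≈ 16.868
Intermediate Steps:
B = ⅛ ≈ 0.12500
J = -31/8 (J = (⅛ - 7) + 3 = -55/8 + 3 = -31/8 ≈ -3.8750)
(2*J)*(-1*(-1)/(-1) - 20/17) = (2*(-31/8))*(-1*(-1)/(-1) - 20/17) = -31*(1*(-1) - 20*1/17)/4 = -31*(-1 - 20/17)/4 = -31/4*(-37/17) = 1147/68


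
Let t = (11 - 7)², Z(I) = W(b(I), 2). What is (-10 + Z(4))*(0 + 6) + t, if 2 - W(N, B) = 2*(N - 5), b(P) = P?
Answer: -20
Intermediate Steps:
W(N, B) = 12 - 2*N (W(N, B) = 2 - 2*(N - 5) = 2 - 2*(-5 + N) = 2 - (-10 + 2*N) = 2 + (10 - 2*N) = 12 - 2*N)
Z(I) = 12 - 2*I
t = 16 (t = 4² = 16)
(-10 + Z(4))*(0 + 6) + t = (-10 + (12 - 2*4))*(0 + 6) + 16 = (-10 + (12 - 8))*6 + 16 = (-10 + 4)*6 + 16 = -6*6 + 16 = -36 + 16 = -20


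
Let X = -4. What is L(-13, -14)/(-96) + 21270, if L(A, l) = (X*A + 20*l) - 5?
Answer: 2042153/96 ≈ 21272.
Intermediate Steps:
L(A, l) = -5 - 4*A + 20*l (L(A, l) = (-4*A + 20*l) - 5 = -5 - 4*A + 20*l)
L(-13, -14)/(-96) + 21270 = (-5 - 4*(-13) + 20*(-14))/(-96) + 21270 = (-5 + 52 - 280)*(-1/96) + 21270 = -233*(-1/96) + 21270 = 233/96 + 21270 = 2042153/96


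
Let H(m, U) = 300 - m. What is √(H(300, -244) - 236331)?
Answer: 3*I*√26259 ≈ 486.14*I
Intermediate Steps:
√(H(300, -244) - 236331) = √((300 - 1*300) - 236331) = √((300 - 300) - 236331) = √(0 - 236331) = √(-236331) = 3*I*√26259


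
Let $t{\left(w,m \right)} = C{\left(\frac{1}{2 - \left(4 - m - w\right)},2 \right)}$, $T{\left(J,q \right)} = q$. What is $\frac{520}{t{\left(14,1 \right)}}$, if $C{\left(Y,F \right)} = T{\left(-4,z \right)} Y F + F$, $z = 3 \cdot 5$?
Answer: $\frac{845}{7} \approx 120.71$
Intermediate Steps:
$z = 15$
$C{\left(Y,F \right)} = F + 15 F Y$ ($C{\left(Y,F \right)} = 15 Y F + F = 15 F Y + F = F + 15 F Y$)
$t{\left(w,m \right)} = 2 + \frac{30}{-2 + m + w}$ ($t{\left(w,m \right)} = 2 \left(1 + \frac{15}{2 - \left(4 - m - w\right)}\right) = 2 \left(1 + \frac{15}{2 + \left(-4 + m + w\right)}\right) = 2 \left(1 + \frac{15}{-2 + m + w}\right) = 2 + \frac{30}{-2 + m + w}$)
$\frac{520}{t{\left(14,1 \right)}} = \frac{520}{2 \frac{1}{-2 + 1 + 14} \left(13 + 1 + 14\right)} = \frac{520}{2 \cdot \frac{1}{13} \cdot 28} = \frac{520}{\frac{56}{13}} = 520 \cdot \frac{13}{56} = \frac{845}{7}$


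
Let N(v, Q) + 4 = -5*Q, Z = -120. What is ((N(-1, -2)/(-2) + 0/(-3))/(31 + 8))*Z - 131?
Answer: -1583/13 ≈ -121.77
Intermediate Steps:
N(v, Q) = -4 - 5*Q
((N(-1, -2)/(-2) + 0/(-3))/(31 + 8))*Z - 131 = (((-4 - 5*(-2))/(-2) + 0/(-3))/(31 + 8))*(-120) - 131 = (((-4 + 10)*(-1/2) + 0*(-1/3))/39)*(-120) - 131 = ((6*(-1/2) + 0)*(1/39))*(-120) - 131 = ((-3 + 0)*(1/39))*(-120) - 131 = -3*1/39*(-120) - 131 = -1/13*(-120) - 131 = 120/13 - 131 = -1583/13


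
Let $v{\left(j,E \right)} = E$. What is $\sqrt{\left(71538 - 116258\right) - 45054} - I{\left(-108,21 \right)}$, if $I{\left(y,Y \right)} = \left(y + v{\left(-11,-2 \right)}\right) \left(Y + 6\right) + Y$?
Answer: $2949 + i \sqrt{89774} \approx 2949.0 + 299.62 i$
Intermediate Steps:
$I{\left(y,Y \right)} = Y + \left(-2 + y\right) \left(6 + Y\right)$ ($I{\left(y,Y \right)} = \left(y - 2\right) \left(Y + 6\right) + Y = \left(-2 + y\right) \left(6 + Y\right) + Y = Y + \left(-2 + y\right) \left(6 + Y\right)$)
$\sqrt{\left(71538 - 116258\right) - 45054} - I{\left(-108,21 \right)} = \sqrt{\left(71538 - 116258\right) - 45054} - \left(-12 - 21 + 6 \left(-108\right) + 21 \left(-108\right)\right) = \sqrt{\left(71538 - 116258\right) - 45054} - \left(-12 - 21 - 648 - 2268\right) = \sqrt{-44720 - 45054} - -2949 = \sqrt{-89774} + 2949 = i \sqrt{89774} + 2949 = 2949 + i \sqrt{89774}$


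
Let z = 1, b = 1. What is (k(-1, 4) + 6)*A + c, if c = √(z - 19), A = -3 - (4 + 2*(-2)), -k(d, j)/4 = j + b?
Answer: 42 + 3*I*√2 ≈ 42.0 + 4.2426*I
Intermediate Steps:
k(d, j) = -4 - 4*j (k(d, j) = -4*(j + 1) = -4*(1 + j) = -4 - 4*j)
A = -3 (A = -3 - (4 - 4) = -3 - 1*0 = -3 + 0 = -3)
c = 3*I*√2 (c = √(1 - 19) = √(-18) = 3*I*√2 ≈ 4.2426*I)
(k(-1, 4) + 6)*A + c = ((-4 - 4*4) + 6)*(-3) + 3*I*√2 = ((-4 - 16) + 6)*(-3) + 3*I*√2 = (-20 + 6)*(-3) + 3*I*√2 = -14*(-3) + 3*I*√2 = 42 + 3*I*√2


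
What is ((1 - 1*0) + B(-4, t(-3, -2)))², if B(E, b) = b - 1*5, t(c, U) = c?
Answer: 49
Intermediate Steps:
B(E, b) = -5 + b (B(E, b) = b - 5 = -5 + b)
((1 - 1*0) + B(-4, t(-3, -2)))² = ((1 - 1*0) + (-5 - 3))² = ((1 + 0) - 8)² = (1 - 8)² = (-7)² = 49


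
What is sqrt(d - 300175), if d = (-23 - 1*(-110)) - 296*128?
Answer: 2*I*sqrt(84494) ≈ 581.36*I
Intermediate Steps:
d = -37801 (d = (-23 + 110) - 37888 = 87 - 37888 = -37801)
sqrt(d - 300175) = sqrt(-37801 - 300175) = sqrt(-337976) = 2*I*sqrt(84494)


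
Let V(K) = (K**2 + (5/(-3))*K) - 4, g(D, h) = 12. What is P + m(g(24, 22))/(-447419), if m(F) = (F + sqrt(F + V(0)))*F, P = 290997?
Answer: 130197586599/447419 - 24*sqrt(2)/447419 ≈ 2.9100e+5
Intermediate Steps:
V(K) = -4 + K**2 - 5*K/3 (V(K) = (K**2 + (5*(-1/3))*K) - 4 = (K**2 - 5*K/3) - 4 = -4 + K**2 - 5*K/3)
m(F) = F*(F + sqrt(-4 + F)) (m(F) = (F + sqrt(F + (-4 + 0**2 - 5/3*0)))*F = (F + sqrt(F + (-4 + 0 + 0)))*F = (F + sqrt(F - 4))*F = (F + sqrt(-4 + F))*F = F*(F + sqrt(-4 + F)))
P + m(g(24, 22))/(-447419) = 290997 + (12*(12 + sqrt(-4 + 12)))/(-447419) = 290997 + (12*(12 + sqrt(8)))*(-1/447419) = 290997 + (12*(12 + 2*sqrt(2)))*(-1/447419) = 290997 + (144 + 24*sqrt(2))*(-1/447419) = 290997 + (-144/447419 - 24*sqrt(2)/447419) = 130197586599/447419 - 24*sqrt(2)/447419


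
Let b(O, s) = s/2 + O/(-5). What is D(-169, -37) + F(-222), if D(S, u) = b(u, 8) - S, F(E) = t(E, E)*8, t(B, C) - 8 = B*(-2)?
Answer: 18982/5 ≈ 3796.4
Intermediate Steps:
t(B, C) = 8 - 2*B (t(B, C) = 8 + B*(-2) = 8 - 2*B)
b(O, s) = s/2 - O/5 (b(O, s) = s*(1/2) + O*(-1/5) = s/2 - O/5)
F(E) = 64 - 16*E (F(E) = (8 - 2*E)*8 = 64 - 16*E)
D(S, u) = 4 - S - u/5 (D(S, u) = ((1/2)*8 - u/5) - S = (4 - u/5) - S = 4 - S - u/5)
D(-169, -37) + F(-222) = (4 - 1*(-169) - 1/5*(-37)) + (64 - 16*(-222)) = (4 + 169 + 37/5) + (64 + 3552) = 902/5 + 3616 = 18982/5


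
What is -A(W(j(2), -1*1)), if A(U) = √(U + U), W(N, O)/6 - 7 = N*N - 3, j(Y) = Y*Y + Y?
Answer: -4*√30 ≈ -21.909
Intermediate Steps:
j(Y) = Y + Y² (j(Y) = Y² + Y = Y + Y²)
W(N, O) = 24 + 6*N² (W(N, O) = 42 + 6*(N*N - 3) = 42 + 6*(N² - 3) = 42 + 6*(-3 + N²) = 42 + (-18 + 6*N²) = 24 + 6*N²)
A(U) = √2*√U (A(U) = √(2*U) = √2*√U)
-A(W(j(2), -1*1)) = -√2*√(24 + 6*(2*(1 + 2))²) = -√2*√(24 + 6*(2*3)²) = -√2*√(24 + 6*6²) = -√2*√(24 + 6*36) = -√2*√(24 + 216) = -√2*√240 = -√2*4*√15 = -4*√30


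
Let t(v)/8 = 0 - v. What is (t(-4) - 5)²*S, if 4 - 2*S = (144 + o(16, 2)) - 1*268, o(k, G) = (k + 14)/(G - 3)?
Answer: 57591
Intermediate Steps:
o(k, G) = (14 + k)/(-3 + G)
t(v) = -8*v (t(v) = 8*(0 - v) = 8*(-v) = -8*v)
S = 79 (S = 2 - ((144 + (14 + 16)/(-3 + 2)) - 1*268)/2 = 2 - ((144 + 30/(-1)) - 268)/2 = 2 - ((144 - 1*30) - 268)/2 = 2 - ((144 - 30) - 268)/2 = 2 - (114 - 268)/2 = 2 - ½*(-154) = 2 + 77 = 79)
(t(-4) - 5)²*S = (-8*(-4) - 5)²*79 = (32 - 5)²*79 = 27²*79 = 729*79 = 57591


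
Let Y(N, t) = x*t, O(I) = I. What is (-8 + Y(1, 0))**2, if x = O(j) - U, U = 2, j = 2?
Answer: 64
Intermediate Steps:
x = 0 (x = 2 - 1*2 = 2 - 2 = 0)
Y(N, t) = 0 (Y(N, t) = 0*t = 0)
(-8 + Y(1, 0))**2 = (-8 + 0)**2 = (-8)**2 = 64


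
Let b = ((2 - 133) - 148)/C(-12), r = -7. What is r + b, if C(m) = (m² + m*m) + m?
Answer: -737/92 ≈ -8.0109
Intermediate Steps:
C(m) = m + 2*m² (C(m) = (m² + m²) + m = 2*m² + m = m + 2*m²)
b = -93/92 (b = ((2 - 133) - 148)/((-12*(1 + 2*(-12)))) = (-131 - 148)/((-12*(1 - 24))) = -279/((-12*(-23))) = -279/276 = -279*1/276 = -93/92 ≈ -1.0109)
r + b = -7 - 93/92 = -737/92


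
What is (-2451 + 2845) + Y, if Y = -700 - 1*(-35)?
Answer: -271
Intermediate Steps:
Y = -665 (Y = -700 + 35 = -665)
(-2451 + 2845) + Y = (-2451 + 2845) - 665 = 394 - 665 = -271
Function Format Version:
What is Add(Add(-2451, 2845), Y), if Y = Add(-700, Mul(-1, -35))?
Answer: -271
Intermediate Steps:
Y = -665 (Y = Add(-700, 35) = -665)
Add(Add(-2451, 2845), Y) = Add(Add(-2451, 2845), -665) = Add(394, -665) = -271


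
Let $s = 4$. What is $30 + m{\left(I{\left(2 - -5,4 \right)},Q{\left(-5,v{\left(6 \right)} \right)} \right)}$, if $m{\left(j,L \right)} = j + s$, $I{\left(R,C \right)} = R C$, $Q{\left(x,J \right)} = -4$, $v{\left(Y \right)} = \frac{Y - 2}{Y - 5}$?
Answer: $62$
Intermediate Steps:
$v{\left(Y \right)} = \frac{-2 + Y}{-5 + Y}$
$I{\left(R,C \right)} = C R$
$m{\left(j,L \right)} = 4 + j$ ($m{\left(j,L \right)} = j + 4 = 4 + j$)
$30 + m{\left(I{\left(2 - -5,4 \right)},Q{\left(-5,v{\left(6 \right)} \right)} \right)} = 30 + \left(4 + 4 \left(2 - -5\right)\right) = 30 + \left(4 + 4 \left(2 + 5\right)\right) = 30 + \left(4 + 4 \cdot 7\right) = 30 + \left(4 + 28\right) = 30 + 32 = 62$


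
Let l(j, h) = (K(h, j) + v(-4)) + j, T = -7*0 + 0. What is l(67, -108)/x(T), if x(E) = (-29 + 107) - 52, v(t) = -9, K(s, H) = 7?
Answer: 5/2 ≈ 2.5000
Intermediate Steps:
T = 0 (T = 0 + 0 = 0)
l(j, h) = -2 + j (l(j, h) = (7 - 9) + j = -2 + j)
x(E) = 26 (x(E) = 78 - 52 = 26)
l(67, -108)/x(T) = (-2 + 67)/26 = 65*(1/26) = 5/2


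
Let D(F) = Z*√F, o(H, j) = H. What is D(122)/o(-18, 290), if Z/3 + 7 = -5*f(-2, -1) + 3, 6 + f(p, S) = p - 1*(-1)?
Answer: -31*√122/6 ≈ -57.068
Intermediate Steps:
f(p, S) = -5 + p (f(p, S) = -6 + (p - 1*(-1)) = -6 + (p + 1) = -6 + (1 + p) = -5 + p)
Z = 93 (Z = -21 + 3*(-5*(-5 - 2) + 3) = -21 + 3*(-5*(-7) + 3) = -21 + 3*(35 + 3) = -21 + 3*38 = -21 + 114 = 93)
D(F) = 93*√F
D(122)/o(-18, 290) = (93*√122)/(-18) = (93*√122)*(-1/18) = -31*√122/6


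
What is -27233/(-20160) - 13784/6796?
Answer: -23202493/34251840 ≈ -0.67741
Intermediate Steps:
-27233/(-20160) - 13784/6796 = -27233*(-1/20160) - 13784*1/6796 = 27233/20160 - 3446/1699 = -23202493/34251840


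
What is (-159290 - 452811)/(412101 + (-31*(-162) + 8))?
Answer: -612101/417131 ≈ -1.4674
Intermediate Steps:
(-159290 - 452811)/(412101 + (-31*(-162) + 8)) = -612101/(412101 + (5022 + 8)) = -612101/(412101 + 5030) = -612101/417131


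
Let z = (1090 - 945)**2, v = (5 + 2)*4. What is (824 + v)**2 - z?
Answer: 704879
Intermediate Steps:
v = 28 (v = 7*4 = 28)
z = 21025 (z = 145**2 = 21025)
(824 + v)**2 - z = (824 + 28)**2 - 1*21025 = 852**2 - 21025 = 725904 - 21025 = 704879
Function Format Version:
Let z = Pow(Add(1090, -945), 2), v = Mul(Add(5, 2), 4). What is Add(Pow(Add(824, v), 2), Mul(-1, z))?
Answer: 704879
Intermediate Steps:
v = 28 (v = Mul(7, 4) = 28)
z = 21025 (z = Pow(145, 2) = 21025)
Add(Pow(Add(824, v), 2), Mul(-1, z)) = Add(Pow(Add(824, 28), 2), Mul(-1, 21025)) = Add(Pow(852, 2), -21025) = Add(725904, -21025) = 704879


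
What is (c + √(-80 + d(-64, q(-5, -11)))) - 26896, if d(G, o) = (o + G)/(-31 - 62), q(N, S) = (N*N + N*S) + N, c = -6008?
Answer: -32904 + I*√692943/93 ≈ -32904.0 + 8.9509*I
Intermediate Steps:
q(N, S) = N + N² + N*S (q(N, S) = (N² + N*S) + N = N + N² + N*S)
d(G, o) = -G/93 - o/93 (d(G, o) = (G + o)/(-93) = (G + o)*(-1/93) = -G/93 - o/93)
(c + √(-80 + d(-64, q(-5, -11)))) - 26896 = (-6008 + √(-80 + (-1/93*(-64) - (-5)*(1 - 5 - 11)/93))) - 26896 = (-6008 + √(-80 + (64/93 - (-5)*(-15)/93))) - 26896 = (-6008 + √(-80 + (64/93 - 1/93*75))) - 26896 = (-6008 + √(-80 + (64/93 - 25/31))) - 26896 = (-6008 + √(-80 - 11/93)) - 26896 = (-6008 + √(-7451/93)) - 26896 = (-6008 + I*√692943/93) - 26896 = -32904 + I*√692943/93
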